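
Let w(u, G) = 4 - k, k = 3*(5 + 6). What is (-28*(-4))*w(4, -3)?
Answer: -3248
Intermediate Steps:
k = 33 (k = 3*11 = 33)
w(u, G) = -29 (w(u, G) = 4 - 1*33 = 4 - 33 = -29)
(-28*(-4))*w(4, -3) = -28*(-4)*(-29) = 112*(-29) = -3248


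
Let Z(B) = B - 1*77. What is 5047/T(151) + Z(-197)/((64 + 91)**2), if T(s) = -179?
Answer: -121303221/4300475 ≈ -28.207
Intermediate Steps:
Z(B) = -77 + B (Z(B) = B - 77 = -77 + B)
5047/T(151) + Z(-197)/((64 + 91)**2) = 5047/(-179) + (-77 - 197)/((64 + 91)**2) = 5047*(-1/179) - 274/(155**2) = -5047/179 - 274/24025 = -121303221/4300475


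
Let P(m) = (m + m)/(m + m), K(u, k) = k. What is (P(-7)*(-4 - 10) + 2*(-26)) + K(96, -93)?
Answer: -159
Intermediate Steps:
P(m) = 1 (P(m) = (2*m)/((2*m)) = (2*m)*(1/(2*m)) = 1)
(P(-7)*(-4 - 10) + 2*(-26)) + K(96, -93) = (1*(-4 - 10) + 2*(-26)) - 93 = (1*(-14) - 52) - 93 = (-14 - 52) - 93 = -66 - 93 = -159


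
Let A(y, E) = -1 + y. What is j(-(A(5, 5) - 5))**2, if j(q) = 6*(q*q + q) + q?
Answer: 169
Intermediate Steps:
j(q) = 6*q**2 + 7*q (j(q) = 6*(q**2 + q) + q = 6*(q + q**2) + q = (6*q + 6*q**2) + q = 6*q**2 + 7*q)
j(-(A(5, 5) - 5))**2 = ((-((-1 + 5) - 5))*(7 + 6*(-((-1 + 5) - 5))))**2 = ((-(4 - 5))*(7 + 6*(-(4 - 5))))**2 = ((-1*(-1))*(7 + 6*(-1*(-1))))**2 = (1*(7 + 6*1))**2 = (1*(7 + 6))**2 = (1*13)**2 = 13**2 = 169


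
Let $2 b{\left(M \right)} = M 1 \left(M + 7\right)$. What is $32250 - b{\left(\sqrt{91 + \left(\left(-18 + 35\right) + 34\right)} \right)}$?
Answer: $32179 - \frac{7 \sqrt{142}}{2} \approx 32137.0$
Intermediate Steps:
$b{\left(M \right)} = \frac{M \left(7 + M\right)}{2}$ ($b{\left(M \right)} = \frac{M 1 \left(M + 7\right)}{2} = \frac{M \left(7 + M\right)}{2}$)
$32250 - b{\left(\sqrt{91 + \left(\left(-18 + 35\right) + 34\right)} \right)} = 32250 - \frac{\sqrt{91 + \left(\left(-18 + 35\right) + 34\right)} \left(7 + \sqrt{91 + \left(\left(-18 + 35\right) + 34\right)}\right)}{2} = 32250 - \frac{\sqrt{91 + \left(17 + 34\right)} \left(7 + \sqrt{91 + \left(17 + 34\right)}\right)}{2} = 32250 - \frac{\sqrt{91 + 51} \left(7 + \sqrt{91 + 51}\right)}{2} = 32250 - \frac{\sqrt{142} \left(7 + \sqrt{142}\right)}{2}$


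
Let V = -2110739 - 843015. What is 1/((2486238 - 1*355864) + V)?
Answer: -1/823380 ≈ -1.2145e-6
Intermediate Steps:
V = -2953754
1/((2486238 - 1*355864) + V) = 1/((2486238 - 1*355864) - 2953754) = 1/((2486238 - 355864) - 2953754) = 1/(2130374 - 2953754) = 1/(-823380) = -1/823380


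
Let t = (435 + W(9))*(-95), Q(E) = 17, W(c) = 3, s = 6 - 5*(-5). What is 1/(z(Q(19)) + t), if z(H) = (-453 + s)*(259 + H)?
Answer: -1/158082 ≈ -6.3258e-6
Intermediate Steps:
s = 31 (s = 6 + 25 = 31)
t = -41610 (t = (435 + 3)*(-95) = 438*(-95) = -41610)
z(H) = -109298 - 422*H (z(H) = (-453 + 31)*(259 + H) = -422*(259 + H) = -109298 - 422*H)
1/(z(Q(19)) + t) = 1/((-109298 - 422*17) - 41610) = 1/((-109298 - 7174) - 41610) = 1/(-116472 - 41610) = 1/(-158082) = -1/158082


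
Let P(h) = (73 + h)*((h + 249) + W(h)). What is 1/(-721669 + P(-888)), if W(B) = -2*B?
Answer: -1/1648324 ≈ -6.0668e-7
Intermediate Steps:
P(h) = (73 + h)*(249 - h) (P(h) = (73 + h)*((h + 249) - 2*h) = (73 + h)*((249 + h) - 2*h) = (73 + h)*(249 - h))
1/(-721669 + P(-888)) = 1/(-721669 + (18177 - 1*(-888)² + 176*(-888))) = 1/(-721669 + (18177 - 1*788544 - 156288)) = 1/(-721669 + (18177 - 788544 - 156288)) = 1/(-721669 - 926655) = 1/(-1648324) = -1/1648324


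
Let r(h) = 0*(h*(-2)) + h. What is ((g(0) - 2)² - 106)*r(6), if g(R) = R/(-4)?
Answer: -612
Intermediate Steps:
r(h) = h (r(h) = 0*(-2*h) + h = 0 + h = h)
g(R) = -R/4 (g(R) = R*(-¼) = -R/4)
((g(0) - 2)² - 106)*r(6) = ((-¼*0 - 2)² - 106)*6 = ((0 - 2)² - 106)*6 = ((-2)² - 106)*6 = (4 - 106)*6 = -102*6 = -612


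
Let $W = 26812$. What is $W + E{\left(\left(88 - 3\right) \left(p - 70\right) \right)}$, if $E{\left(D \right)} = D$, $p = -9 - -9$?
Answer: $20862$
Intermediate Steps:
$p = 0$ ($p = -9 + 9 = 0$)
$W + E{\left(\left(88 - 3\right) \left(p - 70\right) \right)} = 26812 + \left(88 - 3\right) \left(0 - 70\right) = 26812 + 85 \left(-70\right) = 26812 - 5950 = 20862$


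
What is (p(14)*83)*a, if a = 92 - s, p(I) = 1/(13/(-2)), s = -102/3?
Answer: -20916/13 ≈ -1608.9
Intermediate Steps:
s = -34 (s = -102*⅓ = -34)
p(I) = -2/13 (p(I) = 1/(13*(-½)) = 1/(-13/2) = -2/13)
a = 126 (a = 92 - 1*(-34) = 92 + 34 = 126)
(p(14)*83)*a = -2/13*83*126 = -166/13*126 = -20916/13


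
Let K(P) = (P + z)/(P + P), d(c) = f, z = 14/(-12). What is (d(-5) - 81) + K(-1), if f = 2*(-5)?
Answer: -1079/12 ≈ -89.917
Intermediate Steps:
z = -7/6 (z = 14*(-1/12) = -7/6 ≈ -1.1667)
f = -10
d(c) = -10
K(P) = (-7/6 + P)/(2*P) (K(P) = (P - 7/6)/(P + P) = (-7/6 + P)/((2*P)) = (-7/6 + P)*(1/(2*P)) = (-7/6 + P)/(2*P))
(d(-5) - 81) + K(-1) = (-10 - 81) + (1/12)*(-7 + 6*(-1))/(-1) = -91 + (1/12)*(-1)*(-7 - 6) = -91 + (1/12)*(-1)*(-13) = -91 + 13/12 = -1079/12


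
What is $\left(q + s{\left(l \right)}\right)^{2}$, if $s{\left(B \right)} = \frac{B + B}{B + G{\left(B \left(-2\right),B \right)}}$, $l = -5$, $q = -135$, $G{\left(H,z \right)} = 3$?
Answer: $16900$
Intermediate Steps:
$s{\left(B \right)} = \frac{2 B}{3 + B}$ ($s{\left(B \right)} = \frac{B + B}{B + 3} = \frac{2 B}{3 + B}$)
$\left(q + s{\left(l \right)}\right)^{2} = \left(-135 + 2 \left(-5\right) \frac{1}{3 - 5}\right)^{2} = \left(-135 + 2 \left(-5\right) \frac{1}{-2}\right)^{2} = \left(-135 + 2 \left(-5\right) \left(- \frac{1}{2}\right)\right)^{2} = \left(-135 + 5\right)^{2} = \left(-130\right)^{2} = 16900$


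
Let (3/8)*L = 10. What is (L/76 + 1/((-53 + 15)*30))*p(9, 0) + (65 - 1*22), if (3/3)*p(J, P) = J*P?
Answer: 43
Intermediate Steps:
L = 80/3 (L = (8/3)*10 = 80/3 ≈ 26.667)
p(J, P) = J*P
(L/76 + 1/((-53 + 15)*30))*p(9, 0) + (65 - 1*22) = ((80/3)/76 + 1/((-53 + 15)*30))*(9*0) + (65 - 1*22) = ((80/3)*(1/76) + (1/30)/(-38))*0 + (65 - 22) = (20/57 - 1/38*1/30)*0 + 43 = (20/57 - 1/1140)*0 + 43 = (7/20)*0 + 43 = 0 + 43 = 43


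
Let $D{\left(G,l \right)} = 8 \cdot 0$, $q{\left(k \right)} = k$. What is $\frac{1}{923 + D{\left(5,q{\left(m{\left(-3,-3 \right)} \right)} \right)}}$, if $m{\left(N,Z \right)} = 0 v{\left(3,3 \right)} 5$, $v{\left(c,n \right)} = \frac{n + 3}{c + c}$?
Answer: $\frac{1}{923} \approx 0.0010834$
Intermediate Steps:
$v{\left(c,n \right)} = \frac{3 + n}{2 c}$
$m{\left(N,Z \right)} = 0$ ($m{\left(N,Z \right)} = 0 \frac{3 + 3}{2 \cdot 3} \cdot 5 = 0 \cdot \frac{1}{2} \cdot \frac{1}{3} \cdot 6 \cdot 5 = 0 \cdot 1 \cdot 5 = 0 \cdot 5 = 0$)
$D{\left(G,l \right)} = 0$
$\frac{1}{923 + D{\left(5,q{\left(m{\left(-3,-3 \right)} \right)} \right)}} = \frac{1}{923 + 0} = \frac{1}{923}$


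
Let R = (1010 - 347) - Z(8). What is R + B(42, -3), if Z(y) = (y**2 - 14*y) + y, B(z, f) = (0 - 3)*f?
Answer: 712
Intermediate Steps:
B(z, f) = -3*f
Z(y) = y**2 - 13*y
R = 703 (R = (1010 - 347) - 8*(-13 + 8) = 663 - 8*(-5) = 663 - 1*(-40) = 663 + 40 = 703)
R + B(42, -3) = 703 - 3*(-3) = 703 + 9 = 712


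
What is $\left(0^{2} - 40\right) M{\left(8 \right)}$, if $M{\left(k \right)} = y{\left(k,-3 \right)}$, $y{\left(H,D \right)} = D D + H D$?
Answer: $600$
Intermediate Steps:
$y{\left(H,D \right)} = D^{2} + D H$
$M{\left(k \right)} = 9 - 3 k$ ($M{\left(k \right)} = - 3 \left(-3 + k\right) = 9 - 3 k$)
$\left(0^{2} - 40\right) M{\left(8 \right)} = \left(0^{2} - 40\right) \left(9 - 24\right) = \left(0 - 40\right) \left(9 - 24\right) = \left(-40\right) \left(-15\right) = 600$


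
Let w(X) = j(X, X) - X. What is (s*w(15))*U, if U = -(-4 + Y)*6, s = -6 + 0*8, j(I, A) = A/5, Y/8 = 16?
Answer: -53568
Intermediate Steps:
Y = 128 (Y = 8*16 = 128)
j(I, A) = A/5 (j(I, A) = A*(⅕) = A/5)
s = -6 (s = -6 + 0 = -6)
w(X) = -4*X/5 (w(X) = X/5 - X = -4*X/5)
U = -744 (U = -(-4 + 128)*6 = -124*6 = -1*744 = -744)
(s*w(15))*U = -(-24)*15/5*(-744) = -6*(-12)*(-744) = 72*(-744) = -53568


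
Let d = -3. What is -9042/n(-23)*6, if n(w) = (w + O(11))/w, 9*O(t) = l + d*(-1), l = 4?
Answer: -2807541/50 ≈ -56151.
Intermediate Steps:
O(t) = 7/9 (O(t) = (4 - 3*(-1))/9 = (4 + 3)/9 = (⅑)*7 = 7/9)
n(w) = (7/9 + w)/w (n(w) = (w + 7/9)/w = (7/9 + w)/w)
-9042/n(-23)*6 = -9042*(-23/(7/9 - 23))*6 = -9042/((-1/23*(-200/9)))*6 = -9042/200/207*6 = -9042*207/200*6 = -935847/100*6 = -2807541/50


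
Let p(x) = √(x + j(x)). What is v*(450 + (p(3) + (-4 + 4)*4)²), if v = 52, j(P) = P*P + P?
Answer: 24180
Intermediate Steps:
j(P) = P + P² (j(P) = P² + P = P + P²)
p(x) = √(x + x*(1 + x))
v*(450 + (p(3) + (-4 + 4)*4)²) = 52*(450 + (√(3*(2 + 3)) + (-4 + 4)*4)²) = 52*(450 + (√(3*5) + 0*4)²) = 52*(450 + (√15 + 0)²) = 52*(450 + (√15)²) = 52*(450 + 15) = 52*465 = 24180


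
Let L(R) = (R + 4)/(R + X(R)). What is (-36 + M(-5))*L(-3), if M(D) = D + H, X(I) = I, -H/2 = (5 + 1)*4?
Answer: 89/6 ≈ 14.833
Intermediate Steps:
H = -48 (H = -2*(5 + 1)*4 = -12*4 = -2*24 = -48)
M(D) = -48 + D (M(D) = D - 48 = -48 + D)
L(R) = (4 + R)/(2*R) (L(R) = (R + 4)/(R + R) = (4 + R)/((2*R)) = (4 + R)*(1/(2*R)) = (4 + R)/(2*R))
(-36 + M(-5))*L(-3) = (-36 + (-48 - 5))*((½)*(4 - 3)/(-3)) = (-36 - 53)*((½)*(-⅓)*1) = -89*(-⅙) = 89/6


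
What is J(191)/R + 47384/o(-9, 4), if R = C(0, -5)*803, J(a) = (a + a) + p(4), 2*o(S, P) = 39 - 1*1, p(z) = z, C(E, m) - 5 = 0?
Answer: 190254094/76285 ≈ 2494.0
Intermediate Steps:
C(E, m) = 5 (C(E, m) = 5 + 0 = 5)
o(S, P) = 19 (o(S, P) = (39 - 1*1)/2 = (39 - 1)/2 = (½)*38 = 19)
J(a) = 4 + 2*a (J(a) = (a + a) + 4 = 2*a + 4 = 4 + 2*a)
R = 4015 (R = 5*803 = 4015)
J(191)/R + 47384/o(-9, 4) = (4 + 2*191)/4015 + 47384/19 = (4 + 382)*(1/4015) + 47384*(1/19) = 386*(1/4015) + 47384/19 = 386/4015 + 47384/19 = 190254094/76285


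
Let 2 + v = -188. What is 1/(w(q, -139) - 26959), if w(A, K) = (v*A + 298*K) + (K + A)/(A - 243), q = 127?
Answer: -29/2682816 ≈ -1.0810e-5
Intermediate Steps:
v = -190 (v = -2 - 188 = -190)
w(A, K) = -190*A + 298*K + (A + K)/(-243 + A) (w(A, K) = (-190*A + 298*K) + (K + A)/(A - 243) = (-190*A + 298*K) + (A + K)/(-243 + A) = -190*A + 298*K + (A + K)/(-243 + A))
1/(w(q, -139) - 26959) = 1/((-72413*(-139) - 190*127² + 46171*127 + 298*127*(-139))/(-243 + 127) - 26959) = 1/((10065407 - 190*16129 + 5863717 - 5260594)/(-116) - 26959) = 1/(-(10065407 - 3064510 + 5863717 - 5260594)/116 - 26959) = 1/(-1/116*7604020 - 26959) = 1/(-1901005/29 - 26959) = 1/(-2682816/29) = -29/2682816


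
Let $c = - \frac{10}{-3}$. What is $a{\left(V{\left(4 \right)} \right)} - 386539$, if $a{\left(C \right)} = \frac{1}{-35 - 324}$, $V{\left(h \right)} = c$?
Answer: $- \frac{138767502}{359} \approx -3.8654 \cdot 10^{5}$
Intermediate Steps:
$c = \frac{10}{3}$ ($c = \left(-10\right) \left(- \frac{1}{3}\right) = \frac{10}{3} \approx 3.3333$)
$V{\left(h \right)} = \frac{10}{3}$
$a{\left(C \right)} = - \frac{1}{359}$ ($a{\left(C \right)} = \frac{1}{-359} = - \frac{1}{359}$)
$a{\left(V{\left(4 \right)} \right)} - 386539 = - \frac{1}{359} - 386539 = - \frac{138767502}{359}$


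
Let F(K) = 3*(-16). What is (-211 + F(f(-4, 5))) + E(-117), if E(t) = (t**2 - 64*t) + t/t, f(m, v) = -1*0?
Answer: 20919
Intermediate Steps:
f(m, v) = 0
E(t) = 1 + t**2 - 64*t (E(t) = (t**2 - 64*t) + 1 = 1 + t**2 - 64*t)
F(K) = -48
(-211 + F(f(-4, 5))) + E(-117) = (-211 - 48) + (1 + (-117)**2 - 64*(-117)) = -259 + (1 + 13689 + 7488) = -259 + 21178 = 20919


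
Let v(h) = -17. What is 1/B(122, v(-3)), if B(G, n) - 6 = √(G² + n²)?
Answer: -6/15137 + √15173/15137 ≈ 0.0077412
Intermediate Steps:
B(G, n) = 6 + √(G² + n²)
1/B(122, v(-3)) = 1/(6 + √(122² + (-17)²)) = 1/(6 + √(14884 + 289)) = 1/(6 + √15173)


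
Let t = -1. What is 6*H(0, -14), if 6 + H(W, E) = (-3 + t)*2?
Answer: -84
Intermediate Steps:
H(W, E) = -14 (H(W, E) = -6 + (-3 - 1)*2 = -6 - 4*2 = -6 - 8 = -14)
6*H(0, -14) = 6*(-14) = -84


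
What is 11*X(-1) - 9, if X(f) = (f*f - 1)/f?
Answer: -9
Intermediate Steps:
X(f) = (-1 + f²)/f (X(f) = (f² - 1)/f = (-1 + f²)/f)
11*X(-1) - 9 = 11*(-1 - 1/(-1)) - 9 = 11*(-1 - 1*(-1)) - 9 = 11*(-1 + 1) - 9 = 11*0 - 9 = 0 - 9 = -9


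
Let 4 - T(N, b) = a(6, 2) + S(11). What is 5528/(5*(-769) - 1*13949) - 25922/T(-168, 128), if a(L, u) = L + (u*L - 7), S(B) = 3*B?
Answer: 115258737/177940 ≈ 647.74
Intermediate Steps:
a(L, u) = -7 + L + L*u (a(L, u) = L + (L*u - 7) = L + (-7 + L*u) = -7 + L + L*u)
T(N, b) = -40 (T(N, b) = 4 - ((-7 + 6 + 6*2) + 3*11) = 4 - ((-7 + 6 + 12) + 33) = 4 - (11 + 33) = 4 - 1*44 = 4 - 44 = -40)
5528/(5*(-769) - 1*13949) - 25922/T(-168, 128) = 5528/(5*(-769) - 1*13949) - 25922/(-40) = 5528/(-3845 - 13949) - 25922*(-1/40) = 5528/(-17794) + 12961/20 = 5528*(-1/17794) + 12961/20 = -2764/8897 + 12961/20 = 115258737/177940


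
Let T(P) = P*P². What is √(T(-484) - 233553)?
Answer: I*√113613457 ≈ 10659.0*I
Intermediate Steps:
T(P) = P³
√(T(-484) - 233553) = √((-484)³ - 233553) = √(-113379904 - 233553) = √(-113613457) = I*√113613457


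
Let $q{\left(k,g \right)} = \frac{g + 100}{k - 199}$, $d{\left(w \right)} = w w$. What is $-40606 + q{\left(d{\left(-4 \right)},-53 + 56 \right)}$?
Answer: $- \frac{7431001}{183} \approx -40607.0$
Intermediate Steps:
$d{\left(w \right)} = w^{2}$
$q{\left(k,g \right)} = \frac{100 + g}{-199 + k}$
$-40606 + q{\left(d{\left(-4 \right)},-53 + 56 \right)} = -40606 + \frac{100 + \left(-53 + 56\right)}{-199 + \left(-4\right)^{2}} = -40606 + \frac{100 + 3}{-199 + 16} = -40606 + \frac{1}{-183} \cdot 103 = -40606 - \frac{103}{183} = - \frac{7431001}{183}$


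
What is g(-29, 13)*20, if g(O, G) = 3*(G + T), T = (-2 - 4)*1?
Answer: 420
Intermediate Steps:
T = -6 (T = -6*1 = -6)
g(O, G) = -18 + 3*G (g(O, G) = 3*(G - 6) = 3*(-6 + G) = -18 + 3*G)
g(-29, 13)*20 = (-18 + 3*13)*20 = (-18 + 39)*20 = 21*20 = 420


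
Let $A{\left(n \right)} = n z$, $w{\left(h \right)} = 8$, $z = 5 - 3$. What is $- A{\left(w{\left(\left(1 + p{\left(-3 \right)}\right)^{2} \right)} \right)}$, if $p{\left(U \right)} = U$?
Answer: $-16$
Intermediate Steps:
$z = 2$
$A{\left(n \right)} = 2 n$ ($A{\left(n \right)} = n 2 = 2 n$)
$- A{\left(w{\left(\left(1 + p{\left(-3 \right)}\right)^{2} \right)} \right)} = - 2 \cdot 8 = \left(-1\right) 16 = -16$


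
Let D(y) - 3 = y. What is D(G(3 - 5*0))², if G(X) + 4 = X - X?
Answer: 1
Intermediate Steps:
G(X) = -4 (G(X) = -4 + (X - X) = -4 + 0 = -4)
D(y) = 3 + y
D(G(3 - 5*0))² = (3 - 4)² = (-1)² = 1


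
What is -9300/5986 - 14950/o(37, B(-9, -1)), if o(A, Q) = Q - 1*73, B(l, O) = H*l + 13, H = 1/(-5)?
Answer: 222373600/870963 ≈ 255.32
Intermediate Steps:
H = -1/5 ≈ -0.20000
B(l, O) = 13 - l/5 (B(l, O) = -l/5 + 13 = 13 - l/5)
o(A, Q) = -73 + Q (o(A, Q) = Q - 73 = -73 + Q)
-9300/5986 - 14950/o(37, B(-9, -1)) = -9300/5986 - 14950/(-73 + (13 - 1/5*(-9))) = -9300*1/5986 - 14950/(-73 + (13 + 9/5)) = -4650/2993 - 14950/(-73 + 74/5) = -4650/2993 - 14950/(-291/5) = -4650/2993 - 14950*(-5/291) = -4650/2993 + 74750/291 = 222373600/870963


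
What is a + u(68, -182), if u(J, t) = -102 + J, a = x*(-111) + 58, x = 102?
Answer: -11298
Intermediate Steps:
a = -11264 (a = 102*(-111) + 58 = -11322 + 58 = -11264)
a + u(68, -182) = -11264 + (-102 + 68) = -11264 - 34 = -11298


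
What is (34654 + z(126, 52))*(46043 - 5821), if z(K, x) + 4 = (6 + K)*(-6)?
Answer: 1361836476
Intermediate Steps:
z(K, x) = -40 - 6*K (z(K, x) = -4 + (6 + K)*(-6) = -4 + (-36 - 6*K) = -40 - 6*K)
(34654 + z(126, 52))*(46043 - 5821) = (34654 + (-40 - 6*126))*(46043 - 5821) = (34654 + (-40 - 756))*40222 = (34654 - 796)*40222 = 33858*40222 = 1361836476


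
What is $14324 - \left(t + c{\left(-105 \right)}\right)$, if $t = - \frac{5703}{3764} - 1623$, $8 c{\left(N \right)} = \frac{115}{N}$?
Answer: $\frac{2521290505}{158088} \approx 15949.0$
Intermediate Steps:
$c{\left(N \right)} = \frac{115}{8 N}$ ($c{\left(N \right)} = \frac{115 \frac{1}{N}}{8} = \frac{115}{8 N}$)
$t = - \frac{6114675}{3764}$ ($t = \left(-5703\right) \frac{1}{3764} - 1623 = - \frac{5703}{3764} - 1623 = - \frac{6114675}{3764} \approx -1624.5$)
$14324 - \left(t + c{\left(-105 \right)}\right) = 14324 - \left(- \frac{6114675}{3764} + \frac{115}{8 \left(-105\right)}\right) = 14324 - \left(- \frac{6114675}{3764} + \frac{115}{8} \left(- \frac{1}{105}\right)\right) = 14324 - \left(- \frac{6114675}{3764} - \frac{23}{168}\right) = 14324 - - \frac{256837993}{158088} = 14324 + \frac{256837993}{158088} = \frac{2521290505}{158088}$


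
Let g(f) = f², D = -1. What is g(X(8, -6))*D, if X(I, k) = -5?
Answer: -25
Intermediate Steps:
g(X(8, -6))*D = (-5)²*(-1) = 25*(-1) = -25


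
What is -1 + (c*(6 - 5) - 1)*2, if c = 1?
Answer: -1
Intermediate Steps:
-1 + (c*(6 - 5) - 1)*2 = -1 + (1*(6 - 5) - 1)*2 = -1 + (1*1 - 1)*2 = -1 + (1 - 1)*2 = -1 + 0*2 = -1 + 0 = -1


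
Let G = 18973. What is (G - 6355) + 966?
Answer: 13584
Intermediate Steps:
(G - 6355) + 966 = (18973 - 6355) + 966 = 12618 + 966 = 13584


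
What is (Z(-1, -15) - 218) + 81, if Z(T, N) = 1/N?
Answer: -2056/15 ≈ -137.07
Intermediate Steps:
(Z(-1, -15) - 218) + 81 = (1/(-15) - 218) + 81 = (-1/15 - 218) + 81 = -3271/15 + 81 = -2056/15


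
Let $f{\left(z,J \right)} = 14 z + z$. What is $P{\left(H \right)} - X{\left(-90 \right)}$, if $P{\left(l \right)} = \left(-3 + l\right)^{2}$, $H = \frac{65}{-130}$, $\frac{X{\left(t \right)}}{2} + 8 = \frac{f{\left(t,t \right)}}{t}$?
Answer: $- \frac{7}{4} \approx -1.75$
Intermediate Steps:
$f{\left(z,J \right)} = 15 z$
$X{\left(t \right)} = 14$ ($X{\left(t \right)} = -16 + 2 \frac{15 t}{t} = -16 + 2 \cdot 15 = -16 + 30 = 14$)
$H = - \frac{1}{2}$ ($H = 65 \left(- \frac{1}{130}\right) = - \frac{1}{2} \approx -0.5$)
$P{\left(H \right)} - X{\left(-90 \right)} = \left(-3 - \frac{1}{2}\right)^{2} - 14 = \left(- \frac{7}{2}\right)^{2} - 14 = \frac{49}{4} - 14 = - \frac{7}{4}$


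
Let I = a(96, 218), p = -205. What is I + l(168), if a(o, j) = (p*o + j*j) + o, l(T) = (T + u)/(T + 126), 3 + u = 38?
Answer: 1173509/42 ≈ 27941.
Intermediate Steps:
u = 35 (u = -3 + 38 = 35)
l(T) = (35 + T)/(126 + T) (l(T) = (T + 35)/(T + 126) = (35 + T)/(126 + T))
a(o, j) = j² - 204*o (a(o, j) = (-205*o + j*j) + o = (-205*o + j²) + o = (j² - 205*o) + o = j² - 204*o)
I = 27940 (I = 218² - 204*96 = 47524 - 19584 = 27940)
I + l(168) = 27940 + (35 + 168)/(126 + 168) = 27940 + 203/294 = 27940 + (1/294)*203 = 27940 + 29/42 = 1173509/42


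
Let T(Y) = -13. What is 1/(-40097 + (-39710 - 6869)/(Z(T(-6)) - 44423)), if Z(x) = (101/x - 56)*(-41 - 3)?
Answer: -541023/21692793704 ≈ -2.4940e-5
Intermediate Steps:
Z(x) = 2464 - 4444/x (Z(x) = (-56 + 101/x)*(-44) = 2464 - 4444/x)
1/(-40097 + (-39710 - 6869)/(Z(T(-6)) - 44423)) = 1/(-40097 + (-39710 - 6869)/((2464 - 4444/(-13)) - 44423)) = 1/(-40097 - 46579/((2464 - 4444*(-1/13)) - 44423)) = 1/(-40097 - 46579/((2464 + 4444/13) - 44423)) = 1/(-40097 - 46579/(36476/13 - 44423)) = 1/(-40097 - 46579/(-541023/13)) = 1/(-40097 - 46579*(-13/541023)) = 1/(-40097 + 605527/541023) = 1/(-21692793704/541023) = -541023/21692793704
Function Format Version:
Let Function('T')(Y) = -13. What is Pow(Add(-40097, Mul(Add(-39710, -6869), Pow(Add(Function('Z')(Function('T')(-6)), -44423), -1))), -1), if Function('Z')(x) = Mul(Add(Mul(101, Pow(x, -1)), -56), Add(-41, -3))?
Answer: Rational(-541023, 21692793704) ≈ -2.4940e-5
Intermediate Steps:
Function('Z')(x) = Add(2464, Mul(-4444, Pow(x, -1))) (Function('Z')(x) = Mul(Add(-56, Mul(101, Pow(x, -1))), -44) = Add(2464, Mul(-4444, Pow(x, -1))))
Pow(Add(-40097, Mul(Add(-39710, -6869), Pow(Add(Function('Z')(Function('T')(-6)), -44423), -1))), -1) = Pow(Add(-40097, Mul(Add(-39710, -6869), Pow(Add(Add(2464, Mul(-4444, Pow(-13, -1))), -44423), -1))), -1) = Pow(Add(-40097, Mul(-46579, Pow(Add(Add(2464, Mul(-4444, Rational(-1, 13))), -44423), -1))), -1) = Pow(Add(-40097, Mul(-46579, Pow(Add(Add(2464, Rational(4444, 13)), -44423), -1))), -1) = Pow(Add(-40097, Mul(-46579, Pow(Add(Rational(36476, 13), -44423), -1))), -1) = Pow(Add(-40097, Mul(-46579, Pow(Rational(-541023, 13), -1))), -1) = Pow(Add(-40097, Mul(-46579, Rational(-13, 541023))), -1) = Pow(Add(-40097, Rational(605527, 541023)), -1) = Pow(Rational(-21692793704, 541023), -1) = Rational(-541023, 21692793704)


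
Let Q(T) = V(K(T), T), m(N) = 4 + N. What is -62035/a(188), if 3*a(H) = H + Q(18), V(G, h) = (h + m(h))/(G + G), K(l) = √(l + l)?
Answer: -558315/574 ≈ -972.67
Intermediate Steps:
K(l) = √2*√l (K(l) = √(2*l) = √2*√l)
V(G, h) = (4 + 2*h)/(2*G) (V(G, h) = (h + (4 + h))/(G + G) = (4 + 2*h)/((2*G)) = (4 + 2*h)*(1/(2*G)) = (4 + 2*h)/(2*G))
Q(T) = √2*(2 + T)/(2*√T) (Q(T) = (2 + T)/((√2*√T)) = (√2/(2*√T))*(2 + T) = √2*(2 + T)/(2*√T))
a(H) = 10/9 + H/3 (a(H) = (H + √2*(2 + 18)/(2*√18))/3 = (H + (½)*√2*(√2/6)*20)/3 = (H + 10/3)/3 = (10/3 + H)/3 = 10/9 + H/3)
-62035/a(188) = -62035/(10/9 + (⅓)*188) = -62035/(10/9 + 188/3) = -62035/574/9 = -62035*9/574 = -558315/574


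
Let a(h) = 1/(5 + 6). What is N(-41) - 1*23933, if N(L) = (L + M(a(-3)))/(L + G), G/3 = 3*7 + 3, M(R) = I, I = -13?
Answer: -741977/31 ≈ -23935.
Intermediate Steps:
a(h) = 1/11
M(R) = -13
G = 72 (G = 3*(3*7 + 3) = 3*(21 + 3) = 3*24 = 72)
N(L) = (-13 + L)/(72 + L) (N(L) = (L - 13)/(L + 72) = (-13 + L)/(72 + L))
N(-41) - 1*23933 = (-13 - 41)/(72 - 41) - 1*23933 = -54/31 - 23933 = -741977/31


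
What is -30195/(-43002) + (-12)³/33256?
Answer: 12914687/19862146 ≈ 0.65022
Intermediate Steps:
-30195/(-43002) + (-12)³/33256 = -30195*(-1/43002) - 1728*1/33256 = 3355/4778 - 216/4157 = 12914687/19862146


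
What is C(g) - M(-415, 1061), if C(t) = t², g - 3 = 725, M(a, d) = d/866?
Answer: 458965083/866 ≈ 5.2998e+5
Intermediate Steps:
M(a, d) = d/866 (M(a, d) = d*(1/866) = d/866)
g = 728 (g = 3 + 725 = 728)
C(g) - M(-415, 1061) = 728² - 1061/866 = 529984 - 1*1061/866 = 529984 - 1061/866 = 458965083/866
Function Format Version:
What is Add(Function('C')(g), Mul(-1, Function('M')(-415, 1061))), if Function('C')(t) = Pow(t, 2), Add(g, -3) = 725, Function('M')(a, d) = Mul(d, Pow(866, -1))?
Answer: Rational(458965083, 866) ≈ 5.2998e+5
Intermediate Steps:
Function('M')(a, d) = Mul(Rational(1, 866), d) (Function('M')(a, d) = Mul(d, Rational(1, 866)) = Mul(Rational(1, 866), d))
g = 728 (g = Add(3, 725) = 728)
Add(Function('C')(g), Mul(-1, Function('M')(-415, 1061))) = Add(Pow(728, 2), Mul(-1, Mul(Rational(1, 866), 1061))) = Add(529984, Mul(-1, Rational(1061, 866))) = Add(529984, Rational(-1061, 866)) = Rational(458965083, 866)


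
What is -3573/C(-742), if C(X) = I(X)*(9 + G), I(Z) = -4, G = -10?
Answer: -3573/4 ≈ -893.25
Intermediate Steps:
C(X) = 4 (C(X) = -4*(9 - 10) = -4*(-1) = 4)
-3573/C(-742) = -3573/4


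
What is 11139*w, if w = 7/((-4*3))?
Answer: -25991/4 ≈ -6497.8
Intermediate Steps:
w = -7/12 (w = 7/(-12) = 7*(-1/12) = -7/12 ≈ -0.58333)
11139*w = 11139*(-7/12) = -25991/4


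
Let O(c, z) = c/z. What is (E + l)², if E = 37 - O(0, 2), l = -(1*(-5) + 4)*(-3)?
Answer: 1156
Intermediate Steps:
l = -3 (l = -(-5 + 4)*(-3) = -1*(-1)*(-3) = 1*(-3) = -3)
E = 37 (E = 37 - 0/2 = 37 - 1*0 = 37 + 0 = 37)
(E + l)² = (37 - 3)² = 34² = 1156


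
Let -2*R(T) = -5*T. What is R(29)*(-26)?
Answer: -1885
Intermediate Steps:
R(T) = 5*T/2 (R(T) = -(-5)*T/2 = 5*T/2)
R(29)*(-26) = ((5/2)*29)*(-26) = (145/2)*(-26) = -1885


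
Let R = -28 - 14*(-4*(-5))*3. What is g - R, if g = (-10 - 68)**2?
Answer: 6952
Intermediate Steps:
R = -868 (R = -28 - 280*3 = -28 - 14*60 = -28 - 840 = -868)
g = 6084 (g = (-78)**2 = 6084)
g - R = 6084 - 1*(-868) = 6084 + 868 = 6952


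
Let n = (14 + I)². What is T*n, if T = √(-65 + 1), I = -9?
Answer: 200*I ≈ 200.0*I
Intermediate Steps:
T = 8*I (T = √(-64) = 8*I ≈ 8.0*I)
n = 25 (n = (14 - 9)² = 5² = 25)
T*n = (8*I)*25 = 200*I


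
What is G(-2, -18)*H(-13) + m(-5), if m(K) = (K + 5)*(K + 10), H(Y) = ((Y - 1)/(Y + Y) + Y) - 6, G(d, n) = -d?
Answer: -480/13 ≈ -36.923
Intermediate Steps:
H(Y) = -6 + Y + (-1 + Y)/(2*Y) (H(Y) = ((-1 + Y)/((2*Y)) + Y) - 6 = ((-1 + Y)*(1/(2*Y)) + Y) - 6 = ((-1 + Y)/(2*Y) + Y) - 6 = (Y + (-1 + Y)/(2*Y)) - 6 = -6 + Y + (-1 + Y)/(2*Y))
m(K) = (5 + K)*(10 + K)
G(-2, -18)*H(-13) + m(-5) = (-1*(-2))*(-11/2 - 13 - ½/(-13)) + (50 + (-5)² + 15*(-5)) = 2*(-11/2 - 13 - ½*(-1/13)) + (50 + 25 - 75) = 2*(-11/2 - 13 + 1/26) + 0 = 2*(-240/13) + 0 = -480/13 + 0 = -480/13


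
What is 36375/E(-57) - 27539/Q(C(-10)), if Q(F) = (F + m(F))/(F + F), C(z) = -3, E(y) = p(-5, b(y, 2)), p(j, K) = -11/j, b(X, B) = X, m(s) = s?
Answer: -121054/11 ≈ -11005.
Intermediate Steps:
E(y) = 11/5 (E(y) = -11/(-5) = -11*(-⅕) = 11/5)
Q(F) = 1 (Q(F) = (F + F)/(F + F) = (2*F)/((2*F)) = (2*F)*(1/(2*F)) = 1)
36375/E(-57) - 27539/Q(C(-10)) = 36375/(11/5) - 27539/1 = 36375*(5/11) - 27539*1 = 181875/11 - 27539 = -121054/11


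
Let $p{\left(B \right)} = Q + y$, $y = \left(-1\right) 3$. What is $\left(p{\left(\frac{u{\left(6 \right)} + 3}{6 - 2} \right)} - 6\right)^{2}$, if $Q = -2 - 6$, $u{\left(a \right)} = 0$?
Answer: $289$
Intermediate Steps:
$y = -3$
$Q = -8$ ($Q = -2 - 6 = -8$)
$p{\left(B \right)} = -11$ ($p{\left(B \right)} = -8 - 3 = -11$)
$\left(p{\left(\frac{u{\left(6 \right)} + 3}{6 - 2} \right)} - 6\right)^{2} = \left(-11 - 6\right)^{2} = \left(-17\right)^{2} = 289$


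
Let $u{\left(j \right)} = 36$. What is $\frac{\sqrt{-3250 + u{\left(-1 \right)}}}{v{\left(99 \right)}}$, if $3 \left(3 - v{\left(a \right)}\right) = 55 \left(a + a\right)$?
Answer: $- \frac{i \sqrt{3214}}{3627} \approx - 0.015631 i$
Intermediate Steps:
$v{\left(a \right)} = 3 - \frac{110 a}{3}$ ($v{\left(a \right)} = 3 - \frac{55 \left(a + a\right)}{3} = 3 - \frac{55 \cdot 2 a}{3} = 3 - \frac{110 a}{3}$)
$\frac{\sqrt{-3250 + u{\left(-1 \right)}}}{v{\left(99 \right)}} = \frac{\sqrt{-3250 + 36}}{3 - 3630} = \frac{\sqrt{-3214}}{3 - 3630} = \frac{i \sqrt{3214}}{-3627} = i \sqrt{3214} \left(- \frac{1}{3627}\right) = - \frac{i \sqrt{3214}}{3627}$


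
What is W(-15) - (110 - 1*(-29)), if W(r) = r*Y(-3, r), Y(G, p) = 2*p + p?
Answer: 536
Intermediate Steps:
Y(G, p) = 3*p
W(r) = 3*r**2 (W(r) = r*(3*r) = 3*r**2)
W(-15) - (110 - 1*(-29)) = 3*(-15)**2 - (110 - 1*(-29)) = 3*225 - (110 + 29) = 675 - 1*139 = 675 - 139 = 536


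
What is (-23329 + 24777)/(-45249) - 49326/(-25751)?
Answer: 2194664726/1165206999 ≈ 1.8835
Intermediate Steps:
(-23329 + 24777)/(-45249) - 49326/(-25751) = 1448*(-1/45249) - 49326*(-1/25751) = -1448/45249 + 49326/25751 = 2194664726/1165206999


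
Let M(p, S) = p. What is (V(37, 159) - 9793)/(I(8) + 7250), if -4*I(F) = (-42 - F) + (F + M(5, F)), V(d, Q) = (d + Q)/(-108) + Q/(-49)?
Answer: -51851332/38415951 ≈ -1.3497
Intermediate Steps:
V(d, Q) = -157*Q/5292 - d/108 (V(d, Q) = (Q + d)*(-1/108) + Q*(-1/49) = (-Q/108 - d/108) - Q/49 = -157*Q/5292 - d/108)
I(F) = 37/4 (I(F) = -((-42 - F) + (F + 5))/4 = -((-42 - F) + (5 + F))/4 = -1/4*(-37) = 37/4)
(V(37, 159) - 9793)/(I(8) + 7250) = ((-157/5292*159 - 1/108*37) - 9793)/(37/4 + 7250) = ((-8321/1764 - 37/108) - 9793)/(29037/4) = (-6694/1323 - 9793)*(4/29037) = -12962833/1323*4/29037 = -51851332/38415951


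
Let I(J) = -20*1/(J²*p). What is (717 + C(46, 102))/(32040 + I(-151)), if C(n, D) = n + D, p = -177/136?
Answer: 698189421/25861259560 ≈ 0.026998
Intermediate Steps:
p = -177/136 (p = -177*1/136 = -177/136 ≈ -1.3015)
I(J) = 2720/(177*J²) (I(J) = -20*(-136/(177*J²)) = -(-2720)/(177*J²) = 2720/(177*J²))
C(n, D) = D + n
(717 + C(46, 102))/(32040 + I(-151)) = (717 + (102 + 46))/(32040 + (2720/177)/(-151)²) = (717 + 148)/(32040 + (2720/177)*(1/22801)) = 865/(32040 + 2720/4035777) = 865/(129306297800/4035777) = 865*(4035777/129306297800) = 698189421/25861259560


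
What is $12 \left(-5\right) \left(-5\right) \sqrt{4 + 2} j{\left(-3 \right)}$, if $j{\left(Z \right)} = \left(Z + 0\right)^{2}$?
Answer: $2700 \sqrt{6} \approx 6613.6$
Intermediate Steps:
$j{\left(Z \right)} = Z^{2}$
$12 \left(-5\right) \left(-5\right) \sqrt{4 + 2} j{\left(-3 \right)} = 12 \left(-5\right) \left(-5\right) \sqrt{4 + 2} \left(-3\right)^{2} = 12 \cdot 25 \sqrt{6} \cdot 9 = 300 \sqrt{6} \cdot 9 = 2700 \sqrt{6}$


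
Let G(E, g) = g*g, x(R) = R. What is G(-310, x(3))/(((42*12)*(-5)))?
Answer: -1/280 ≈ -0.0035714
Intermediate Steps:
G(E, g) = g²
G(-310, x(3))/(((42*12)*(-5))) = 3²/(((42*12)*(-5))) = 9/((504*(-5))) = 9/(-2520) = 9*(-1/2520) = -1/280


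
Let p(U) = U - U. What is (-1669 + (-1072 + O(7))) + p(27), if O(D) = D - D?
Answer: -2741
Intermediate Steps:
p(U) = 0
O(D) = 0
(-1669 + (-1072 + O(7))) + p(27) = (-1669 + (-1072 + 0)) + 0 = (-1669 - 1072) + 0 = -2741 + 0 = -2741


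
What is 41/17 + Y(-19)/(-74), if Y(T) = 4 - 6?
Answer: 1534/629 ≈ 2.4388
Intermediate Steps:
Y(T) = -2
41/17 + Y(-19)/(-74) = 41/17 - 2/(-74) = 41*(1/17) - 2*(-1/74) = 41/17 + 1/37 = 1534/629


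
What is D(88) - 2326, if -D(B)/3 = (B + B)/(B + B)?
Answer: -2329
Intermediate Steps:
D(B) = -3 (D(B) = -3*(B + B)/(B + B) = -3*2*B/(2*B) = -3*2*B*1/(2*B) = -3*1 = -3)
D(88) - 2326 = -3 - 2326 = -2329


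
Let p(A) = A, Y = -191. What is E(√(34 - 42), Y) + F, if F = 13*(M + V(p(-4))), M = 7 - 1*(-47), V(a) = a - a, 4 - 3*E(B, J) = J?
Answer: 767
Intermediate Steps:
E(B, J) = 4/3 - J/3
V(a) = 0
M = 54 (M = 7 + 47 = 54)
F = 702 (F = 13*(54 + 0) = 13*54 = 702)
E(√(34 - 42), Y) + F = (4/3 - ⅓*(-191)) + 702 = (4/3 + 191/3) + 702 = 65 + 702 = 767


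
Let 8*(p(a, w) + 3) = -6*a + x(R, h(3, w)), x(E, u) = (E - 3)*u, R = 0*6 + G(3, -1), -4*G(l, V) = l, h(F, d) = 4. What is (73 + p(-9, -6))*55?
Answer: 32945/8 ≈ 4118.1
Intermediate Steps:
G(l, V) = -l/4
R = -¾ (R = 0*6 - ¼*3 = 0 - ¾ = -¾ ≈ -0.75000)
x(E, u) = u*(-3 + E) (x(E, u) = (-3 + E)*u = u*(-3 + E))
p(a, w) = -39/8 - 3*a/4 (p(a, w) = -3 + (-6*a + 4*(-3 - ¾))/8 = -3 + (-6*a + 4*(-15/4))/8 = -3 + (-6*a - 15)/8 = -3 + (-15 - 6*a)/8 = -3 + (-15/8 - 3*a/4) = -39/8 - 3*a/4)
(73 + p(-9, -6))*55 = (73 + (-39/8 - ¾*(-9)))*55 = (73 + (-39/8 + 27/4))*55 = (73 + 15/8)*55 = (599/8)*55 = 32945/8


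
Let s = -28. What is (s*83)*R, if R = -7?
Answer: 16268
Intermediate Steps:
(s*83)*R = -28*83*(-7) = -2324*(-7) = 16268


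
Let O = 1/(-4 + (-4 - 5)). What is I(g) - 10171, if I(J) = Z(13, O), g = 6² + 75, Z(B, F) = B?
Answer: -10158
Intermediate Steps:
O = -1/13 (O = 1/(-4 - 9) = 1/(-13) = -1/13 ≈ -0.076923)
g = 111 (g = 36 + 75 = 111)
I(J) = 13
I(g) - 10171 = 13 - 10171 = -10158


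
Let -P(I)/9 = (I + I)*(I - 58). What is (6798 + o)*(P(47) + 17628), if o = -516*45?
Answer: -442310148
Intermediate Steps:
o = -23220
P(I) = -18*I*(-58 + I) (P(I) = -9*(I + I)*(I - 58) = -9*2*I*(-58 + I) = -18*I*(-58 + I))
(6798 + o)*(P(47) + 17628) = (6798 - 23220)*(18*47*(58 - 1*47) + 17628) = -16422*(18*47*(58 - 47) + 17628) = -16422*(18*47*11 + 17628) = -16422*(9306 + 17628) = -16422*26934 = -442310148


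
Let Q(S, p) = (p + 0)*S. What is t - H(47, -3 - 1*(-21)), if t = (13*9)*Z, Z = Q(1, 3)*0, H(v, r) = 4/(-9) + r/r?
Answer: -5/9 ≈ -0.55556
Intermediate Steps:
Q(S, p) = S*p (Q(S, p) = p*S = S*p)
H(v, r) = 5/9 (H(v, r) = 4*(-1/9) + 1 = -4/9 + 1 = 5/9)
Z = 0 (Z = (1*3)*0 = 3*0 = 0)
t = 0 (t = (13*9)*0 = 117*0 = 0)
t - H(47, -3 - 1*(-21)) = 0 - 1*5/9 = 0 - 5/9 = -5/9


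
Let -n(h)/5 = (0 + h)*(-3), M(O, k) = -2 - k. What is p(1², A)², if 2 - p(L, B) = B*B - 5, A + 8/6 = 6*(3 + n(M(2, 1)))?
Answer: 333548986369/81 ≈ 4.1179e+9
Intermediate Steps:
n(h) = 15*h (n(h) = -5*(0 + h)*(-3) = -5*h*(-3) = -(-15)*h = 15*h)
A = -760/3 (A = -4/3 + 6*(3 + 15*(-2 - 1*1)) = -4/3 + 6*(3 + 15*(-2 - 1)) = -4/3 + 6*(3 + 15*(-3)) = -4/3 + 6*(3 - 45) = -4/3 + 6*(-42) = -4/3 - 252 = -760/3 ≈ -253.33)
p(L, B) = 7 - B² (p(L, B) = 2 - (B*B - 5) = 2 - (B² - 5) = 2 - (-5 + B²) = 2 + (5 - B²) = 7 - B²)
p(1², A)² = (7 - (-760/3)²)² = (7 - 1*577600/9)² = (7 - 577600/9)² = (-577537/9)² = 333548986369/81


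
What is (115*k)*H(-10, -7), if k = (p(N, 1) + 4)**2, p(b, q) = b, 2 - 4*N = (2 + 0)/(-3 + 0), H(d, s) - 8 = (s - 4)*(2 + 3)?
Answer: -1059380/9 ≈ -1.1771e+5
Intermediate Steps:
H(d, s) = -12 + 5*s (H(d, s) = 8 + (s - 4)*(2 + 3) = 8 + (-4 + s)*5 = 8 + (-20 + 5*s) = -12 + 5*s)
N = 2/3 (N = 1/2 - (2 + 0)/(4*(-3 + 0)) = 1/2 - 1/(2*(-3)) = 1/2 - (-1)/(2*3) = 1/2 - 1/4*(-2/3) = 1/2 + 1/6 = 2/3 ≈ 0.66667)
k = 196/9 (k = (2/3 + 4)**2 = (14/3)**2 = 196/9 ≈ 21.778)
(115*k)*H(-10, -7) = (115*(196/9))*(-12 + 5*(-7)) = 22540*(-12 - 35)/9 = (22540/9)*(-47) = -1059380/9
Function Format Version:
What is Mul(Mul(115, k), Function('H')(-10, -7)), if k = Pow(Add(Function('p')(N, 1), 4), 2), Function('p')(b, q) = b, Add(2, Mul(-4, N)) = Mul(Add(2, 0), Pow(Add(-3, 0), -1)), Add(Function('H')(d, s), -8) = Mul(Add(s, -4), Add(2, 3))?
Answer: Rational(-1059380, 9) ≈ -1.1771e+5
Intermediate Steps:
Function('H')(d, s) = Add(-12, Mul(5, s)) (Function('H')(d, s) = Add(8, Mul(Add(s, -4), Add(2, 3))) = Add(8, Mul(Add(-4, s), 5)) = Add(8, Add(-20, Mul(5, s))) = Add(-12, Mul(5, s)))
N = Rational(2, 3) (N = Add(Rational(1, 2), Mul(Rational(-1, 4), Mul(Add(2, 0), Pow(Add(-3, 0), -1)))) = Add(Rational(1, 2), Mul(Rational(-1, 4), Mul(2, Pow(-3, -1)))) = Add(Rational(1, 2), Mul(Rational(-1, 4), Mul(2, Rational(-1, 3)))) = Add(Rational(1, 2), Mul(Rational(-1, 4), Rational(-2, 3))) = Add(Rational(1, 2), Rational(1, 6)) = Rational(2, 3) ≈ 0.66667)
k = Rational(196, 9) (k = Pow(Add(Rational(2, 3), 4), 2) = Pow(Rational(14, 3), 2) = Rational(196, 9) ≈ 21.778)
Mul(Mul(115, k), Function('H')(-10, -7)) = Mul(Mul(115, Rational(196, 9)), Add(-12, Mul(5, -7))) = Mul(Rational(22540, 9), Add(-12, -35)) = Mul(Rational(22540, 9), -47) = Rational(-1059380, 9)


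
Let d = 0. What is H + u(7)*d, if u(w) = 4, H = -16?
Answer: -16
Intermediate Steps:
H + u(7)*d = -16 + 4*0 = -16 + 0 = -16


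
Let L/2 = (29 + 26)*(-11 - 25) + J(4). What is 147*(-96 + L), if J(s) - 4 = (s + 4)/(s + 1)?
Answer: -2972928/5 ≈ -5.9459e+5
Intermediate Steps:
J(s) = 4 + (4 + s)/(1 + s) (J(s) = 4 + (s + 4)/(s + 1) = 4 + (4 + s)/(1 + s))
L = -19744/5 (L = 2*((29 + 26)*(-11 - 25) + (8 + 5*4)/(1 + 4)) = 2*(55*(-36) + (8 + 20)/5) = 2*(-1980 + (1/5)*28) = 2*(-1980 + 28/5) = 2*(-9872/5) = -19744/5 ≈ -3948.8)
147*(-96 + L) = 147*(-96 - 19744/5) = 147*(-20224/5) = -2972928/5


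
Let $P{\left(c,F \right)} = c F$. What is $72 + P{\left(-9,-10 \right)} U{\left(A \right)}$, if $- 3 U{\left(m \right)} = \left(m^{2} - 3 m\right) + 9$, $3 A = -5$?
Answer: $- \frac{1294}{3} \approx -431.33$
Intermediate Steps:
$P{\left(c,F \right)} = F c$
$A = - \frac{5}{3}$ ($A = \frac{1}{3} \left(-5\right) = - \frac{5}{3} \approx -1.6667$)
$U{\left(m \right)} = -3 + m - \frac{m^{2}}{3}$ ($U{\left(m \right)} = - \frac{\left(m^{2} - 3 m\right) + 9}{3} = - \frac{9 + m^{2} - 3 m}{3} = -3 + m - \frac{m^{2}}{3}$)
$72 + P{\left(-9,-10 \right)} U{\left(A \right)} = 72 + \left(-10\right) \left(-9\right) \left(-3 - \frac{5}{3} - \frac{\left(- \frac{5}{3}\right)^{2}}{3}\right) = 72 + 90 \left(-3 - \frac{5}{3} - \frac{25}{27}\right) = 72 + 90 \left(- \frac{151}{27}\right) = 72 - \frac{1510}{3} = - \frac{1294}{3}$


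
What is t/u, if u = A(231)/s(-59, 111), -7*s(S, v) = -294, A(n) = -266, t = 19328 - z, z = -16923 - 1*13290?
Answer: -148623/19 ≈ -7822.3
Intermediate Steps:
z = -30213 (z = -16923 - 13290 = -30213)
t = 49541 (t = 19328 - 1*(-30213) = 19328 + 30213 = 49541)
s(S, v) = 42 (s(S, v) = -⅐*(-294) = 42)
u = -19/3 (u = -266/42 = -266*1/42 = -19/3 ≈ -6.3333)
t/u = 49541/(-19/3) = 49541*(-3/19) = -148623/19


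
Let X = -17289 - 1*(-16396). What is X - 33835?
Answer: -34728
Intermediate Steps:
X = -893 (X = -17289 + 16396 = -893)
X - 33835 = -893 - 33835 = -34728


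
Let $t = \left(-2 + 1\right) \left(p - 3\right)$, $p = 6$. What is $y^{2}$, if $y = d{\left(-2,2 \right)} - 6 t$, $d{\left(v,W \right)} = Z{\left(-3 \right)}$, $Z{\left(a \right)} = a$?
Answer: $225$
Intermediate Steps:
$t = -3$ ($t = \left(-2 + 1\right) \left(6 - 3\right) = \left(-1\right) 3 = -3$)
$d{\left(v,W \right)} = -3$
$y = 15$ ($y = -3 - -18 = -3 + 18 = 15$)
$y^{2} = 15^{2} = 225$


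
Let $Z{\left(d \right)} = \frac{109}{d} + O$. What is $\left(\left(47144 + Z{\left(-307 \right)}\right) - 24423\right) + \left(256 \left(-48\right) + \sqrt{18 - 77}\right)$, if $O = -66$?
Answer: $\frac{3182560}{307} + i \sqrt{59} \approx 10367.0 + 7.6811 i$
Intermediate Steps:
$Z{\left(d \right)} = -66 + \frac{109}{d}$ ($Z{\left(d \right)} = \frac{109}{d} - 66 = -66 + \frac{109}{d}$)
$\left(\left(47144 + Z{\left(-307 \right)}\right) - 24423\right) + \left(256 \left(-48\right) + \sqrt{18 - 77}\right) = \left(\left(47144 - \left(66 - \frac{109}{-307}\right)\right) - 24423\right) + \left(256 \left(-48\right) + \sqrt{18 - 77}\right) = \left(\left(47144 + \left(-66 + 109 \left(- \frac{1}{307}\right)\right)\right) - 24423\right) - \left(12288 - \sqrt{-59}\right) = \left(\left(47144 - \frac{20371}{307}\right) - 24423\right) - \left(12288 - i \sqrt{59}\right) = \left(\frac{14452837}{307} - 24423\right) - \left(12288 - i \sqrt{59}\right) = \frac{6954976}{307} - \left(12288 - i \sqrt{59}\right) = \frac{3182560}{307} + i \sqrt{59}$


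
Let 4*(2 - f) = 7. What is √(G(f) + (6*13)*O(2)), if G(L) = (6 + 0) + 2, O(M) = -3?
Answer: I*√226 ≈ 15.033*I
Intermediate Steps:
f = ¼ (f = 2 - ¼*7 = 2 - 7/4 = ¼ ≈ 0.25000)
G(L) = 8 (G(L) = 6 + 2 = 8)
√(G(f) + (6*13)*O(2)) = √(8 + (6*13)*(-3)) = √(8 + 78*(-3)) = √(8 - 234) = √(-226) = I*√226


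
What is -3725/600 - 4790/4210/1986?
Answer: -20765215/3344424 ≈ -6.2089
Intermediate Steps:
-3725/600 - 4790/4210/1986 = -3725*1/600 - 4790*1/4210*(1/1986) = -149/24 - 479/421*1/1986 = -149/24 - 479/836106 = -20765215/3344424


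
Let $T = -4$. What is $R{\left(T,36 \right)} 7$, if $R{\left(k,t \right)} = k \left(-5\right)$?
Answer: $140$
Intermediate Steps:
$R{\left(k,t \right)} = - 5 k$
$R{\left(T,36 \right)} 7 = \left(-5\right) \left(-4\right) 7 = 20 \cdot 7 = 140$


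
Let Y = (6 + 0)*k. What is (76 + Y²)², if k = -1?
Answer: 12544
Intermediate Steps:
Y = -6 (Y = (6 + 0)*(-1) = 6*(-1) = -6)
(76 + Y²)² = (76 + (-6)²)² = (76 + 36)² = 112² = 12544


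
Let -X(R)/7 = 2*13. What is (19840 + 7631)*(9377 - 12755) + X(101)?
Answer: -92797220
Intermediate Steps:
X(R) = -182 (X(R) = -14*13 = -7*26 = -182)
(19840 + 7631)*(9377 - 12755) + X(101) = (19840 + 7631)*(9377 - 12755) - 182 = 27471*(-3378) - 182 = -92797038 - 182 = -92797220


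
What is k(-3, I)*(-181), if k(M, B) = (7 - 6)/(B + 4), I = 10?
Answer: -181/14 ≈ -12.929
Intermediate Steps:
k(M, B) = 1/(4 + B)
k(-3, I)*(-181) = -181/(4 + 10) = -181/14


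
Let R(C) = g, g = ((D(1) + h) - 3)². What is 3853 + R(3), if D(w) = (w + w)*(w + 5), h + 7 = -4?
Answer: 3857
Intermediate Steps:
h = -11 (h = -7 - 4 = -11)
D(w) = 2*w*(5 + w) (D(w) = (2*w)*(5 + w) = 2*w*(5 + w))
g = 4 (g = ((2*1*(5 + 1) - 11) - 3)² = ((2*1*6 - 11) - 3)² = ((12 - 11) - 3)² = (1 - 3)² = (-2)² = 4)
R(C) = 4
3853 + R(3) = 3853 + 4 = 3857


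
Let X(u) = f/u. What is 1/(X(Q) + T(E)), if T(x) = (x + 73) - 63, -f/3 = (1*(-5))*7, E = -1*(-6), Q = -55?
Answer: 11/155 ≈ 0.070968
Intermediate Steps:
E = 6
f = 105 (f = -3*1*(-5)*7 = -(-15)*7 = -3*(-35) = 105)
T(x) = 10 + x (T(x) = (73 + x) - 63 = 10 + x)
X(u) = 105/u
1/(X(Q) + T(E)) = 1/(105/(-55) + (10 + 6)) = 1/(105*(-1/55) + 16) = 1/(-21/11 + 16) = 1/(155/11) = 11/155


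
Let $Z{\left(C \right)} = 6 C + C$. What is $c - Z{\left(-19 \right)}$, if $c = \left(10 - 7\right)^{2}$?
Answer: $142$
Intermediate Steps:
$Z{\left(C \right)} = 7 C$
$c = 9$ ($c = 3^{2} = 9$)
$c - Z{\left(-19 \right)} = 9 - 7 \left(-19\right) = 9 - -133 = 9 + 133 = 142$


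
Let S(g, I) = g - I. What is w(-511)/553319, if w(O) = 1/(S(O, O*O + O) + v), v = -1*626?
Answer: -1/144829588293 ≈ -6.9047e-12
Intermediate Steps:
v = -626
w(O) = 1/(-626 - O²) (w(O) = 1/((O - (O*O + O)) - 626) = 1/((O - (O² + O)) - 626) = 1/((O - (O + O²)) - 626) = 1/((O + (-O - O²)) - 626) = 1/(-O² - 626) = 1/(-626 - O²))
w(-511)/553319 = -1/(626 + (-511)²)/553319 = -1/(626 + 261121)*(1/553319) = -1/261747*(1/553319) = -1*1/261747*(1/553319) = -1/261747*1/553319 = -1/144829588293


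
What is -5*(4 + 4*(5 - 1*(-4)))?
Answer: -200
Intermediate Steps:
-5*(4 + 4*(5 - 1*(-4))) = -5*(4 + 4*(5 + 4)) = -5*(4 + 4*9) = -5*(4 + 36) = -5*40 = -200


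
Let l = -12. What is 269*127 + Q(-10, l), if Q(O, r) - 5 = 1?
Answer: 34169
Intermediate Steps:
Q(O, r) = 6 (Q(O, r) = 5 + 1 = 6)
269*127 + Q(-10, l) = 269*127 + 6 = 34163 + 6 = 34169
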